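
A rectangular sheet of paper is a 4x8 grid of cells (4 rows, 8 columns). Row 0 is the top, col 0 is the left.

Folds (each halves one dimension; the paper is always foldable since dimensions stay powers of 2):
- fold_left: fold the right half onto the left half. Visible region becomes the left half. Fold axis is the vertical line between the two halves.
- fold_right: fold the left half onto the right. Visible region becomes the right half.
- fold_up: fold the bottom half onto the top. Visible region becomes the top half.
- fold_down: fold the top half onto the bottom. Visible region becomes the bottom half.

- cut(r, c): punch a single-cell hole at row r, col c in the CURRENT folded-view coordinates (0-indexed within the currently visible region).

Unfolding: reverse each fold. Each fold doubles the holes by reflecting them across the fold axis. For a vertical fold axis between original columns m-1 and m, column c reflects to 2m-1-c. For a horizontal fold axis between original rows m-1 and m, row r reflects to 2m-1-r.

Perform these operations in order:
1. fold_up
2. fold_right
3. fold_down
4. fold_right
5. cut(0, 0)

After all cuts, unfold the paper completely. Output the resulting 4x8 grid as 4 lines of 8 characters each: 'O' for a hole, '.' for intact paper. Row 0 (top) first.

Answer: .OO..OO.
.OO..OO.
.OO..OO.
.OO..OO.

Derivation:
Op 1 fold_up: fold axis h@2; visible region now rows[0,2) x cols[0,8) = 2x8
Op 2 fold_right: fold axis v@4; visible region now rows[0,2) x cols[4,8) = 2x4
Op 3 fold_down: fold axis h@1; visible region now rows[1,2) x cols[4,8) = 1x4
Op 4 fold_right: fold axis v@6; visible region now rows[1,2) x cols[6,8) = 1x2
Op 5 cut(0, 0): punch at orig (1,6); cuts so far [(1, 6)]; region rows[1,2) x cols[6,8) = 1x2
Unfold 1 (reflect across v@6): 2 holes -> [(1, 5), (1, 6)]
Unfold 2 (reflect across h@1): 4 holes -> [(0, 5), (0, 6), (1, 5), (1, 6)]
Unfold 3 (reflect across v@4): 8 holes -> [(0, 1), (0, 2), (0, 5), (0, 6), (1, 1), (1, 2), (1, 5), (1, 6)]
Unfold 4 (reflect across h@2): 16 holes -> [(0, 1), (0, 2), (0, 5), (0, 6), (1, 1), (1, 2), (1, 5), (1, 6), (2, 1), (2, 2), (2, 5), (2, 6), (3, 1), (3, 2), (3, 5), (3, 6)]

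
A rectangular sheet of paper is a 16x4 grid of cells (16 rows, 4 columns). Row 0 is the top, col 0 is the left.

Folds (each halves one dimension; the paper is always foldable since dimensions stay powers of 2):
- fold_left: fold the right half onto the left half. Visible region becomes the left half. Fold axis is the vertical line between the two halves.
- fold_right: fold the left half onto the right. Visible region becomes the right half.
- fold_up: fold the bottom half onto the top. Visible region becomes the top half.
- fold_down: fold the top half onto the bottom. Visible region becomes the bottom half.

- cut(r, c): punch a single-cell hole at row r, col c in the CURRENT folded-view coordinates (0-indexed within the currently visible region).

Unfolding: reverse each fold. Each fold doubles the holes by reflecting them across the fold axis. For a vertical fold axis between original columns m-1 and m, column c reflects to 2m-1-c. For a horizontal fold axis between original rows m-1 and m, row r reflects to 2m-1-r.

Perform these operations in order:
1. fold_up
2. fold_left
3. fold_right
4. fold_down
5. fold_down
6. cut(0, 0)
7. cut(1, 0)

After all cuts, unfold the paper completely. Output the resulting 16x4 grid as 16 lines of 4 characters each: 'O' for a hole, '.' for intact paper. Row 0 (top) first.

Answer: OOOO
OOOO
OOOO
OOOO
OOOO
OOOO
OOOO
OOOO
OOOO
OOOO
OOOO
OOOO
OOOO
OOOO
OOOO
OOOO

Derivation:
Op 1 fold_up: fold axis h@8; visible region now rows[0,8) x cols[0,4) = 8x4
Op 2 fold_left: fold axis v@2; visible region now rows[0,8) x cols[0,2) = 8x2
Op 3 fold_right: fold axis v@1; visible region now rows[0,8) x cols[1,2) = 8x1
Op 4 fold_down: fold axis h@4; visible region now rows[4,8) x cols[1,2) = 4x1
Op 5 fold_down: fold axis h@6; visible region now rows[6,8) x cols[1,2) = 2x1
Op 6 cut(0, 0): punch at orig (6,1); cuts so far [(6, 1)]; region rows[6,8) x cols[1,2) = 2x1
Op 7 cut(1, 0): punch at orig (7,1); cuts so far [(6, 1), (7, 1)]; region rows[6,8) x cols[1,2) = 2x1
Unfold 1 (reflect across h@6): 4 holes -> [(4, 1), (5, 1), (6, 1), (7, 1)]
Unfold 2 (reflect across h@4): 8 holes -> [(0, 1), (1, 1), (2, 1), (3, 1), (4, 1), (5, 1), (6, 1), (7, 1)]
Unfold 3 (reflect across v@1): 16 holes -> [(0, 0), (0, 1), (1, 0), (1, 1), (2, 0), (2, 1), (3, 0), (3, 1), (4, 0), (4, 1), (5, 0), (5, 1), (6, 0), (6, 1), (7, 0), (7, 1)]
Unfold 4 (reflect across v@2): 32 holes -> [(0, 0), (0, 1), (0, 2), (0, 3), (1, 0), (1, 1), (1, 2), (1, 3), (2, 0), (2, 1), (2, 2), (2, 3), (3, 0), (3, 1), (3, 2), (3, 3), (4, 0), (4, 1), (4, 2), (4, 3), (5, 0), (5, 1), (5, 2), (5, 3), (6, 0), (6, 1), (6, 2), (6, 3), (7, 0), (7, 1), (7, 2), (7, 3)]
Unfold 5 (reflect across h@8): 64 holes -> [(0, 0), (0, 1), (0, 2), (0, 3), (1, 0), (1, 1), (1, 2), (1, 3), (2, 0), (2, 1), (2, 2), (2, 3), (3, 0), (3, 1), (3, 2), (3, 3), (4, 0), (4, 1), (4, 2), (4, 3), (5, 0), (5, 1), (5, 2), (5, 3), (6, 0), (6, 1), (6, 2), (6, 3), (7, 0), (7, 1), (7, 2), (7, 3), (8, 0), (8, 1), (8, 2), (8, 3), (9, 0), (9, 1), (9, 2), (9, 3), (10, 0), (10, 1), (10, 2), (10, 3), (11, 0), (11, 1), (11, 2), (11, 3), (12, 0), (12, 1), (12, 2), (12, 3), (13, 0), (13, 1), (13, 2), (13, 3), (14, 0), (14, 1), (14, 2), (14, 3), (15, 0), (15, 1), (15, 2), (15, 3)]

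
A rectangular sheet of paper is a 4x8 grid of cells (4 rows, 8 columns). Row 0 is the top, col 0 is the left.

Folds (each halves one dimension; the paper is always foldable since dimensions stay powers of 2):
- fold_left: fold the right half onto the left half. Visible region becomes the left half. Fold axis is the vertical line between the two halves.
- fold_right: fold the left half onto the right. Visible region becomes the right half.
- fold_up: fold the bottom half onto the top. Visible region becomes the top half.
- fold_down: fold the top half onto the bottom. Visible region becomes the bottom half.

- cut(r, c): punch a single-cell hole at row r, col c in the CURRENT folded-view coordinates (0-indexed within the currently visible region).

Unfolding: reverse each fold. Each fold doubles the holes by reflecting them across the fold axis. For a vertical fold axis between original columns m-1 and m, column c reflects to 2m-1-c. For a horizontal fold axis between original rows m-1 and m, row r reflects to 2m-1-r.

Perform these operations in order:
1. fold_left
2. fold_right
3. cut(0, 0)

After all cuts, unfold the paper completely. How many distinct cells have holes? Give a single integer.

Op 1 fold_left: fold axis v@4; visible region now rows[0,4) x cols[0,4) = 4x4
Op 2 fold_right: fold axis v@2; visible region now rows[0,4) x cols[2,4) = 4x2
Op 3 cut(0, 0): punch at orig (0,2); cuts so far [(0, 2)]; region rows[0,4) x cols[2,4) = 4x2
Unfold 1 (reflect across v@2): 2 holes -> [(0, 1), (0, 2)]
Unfold 2 (reflect across v@4): 4 holes -> [(0, 1), (0, 2), (0, 5), (0, 6)]

Answer: 4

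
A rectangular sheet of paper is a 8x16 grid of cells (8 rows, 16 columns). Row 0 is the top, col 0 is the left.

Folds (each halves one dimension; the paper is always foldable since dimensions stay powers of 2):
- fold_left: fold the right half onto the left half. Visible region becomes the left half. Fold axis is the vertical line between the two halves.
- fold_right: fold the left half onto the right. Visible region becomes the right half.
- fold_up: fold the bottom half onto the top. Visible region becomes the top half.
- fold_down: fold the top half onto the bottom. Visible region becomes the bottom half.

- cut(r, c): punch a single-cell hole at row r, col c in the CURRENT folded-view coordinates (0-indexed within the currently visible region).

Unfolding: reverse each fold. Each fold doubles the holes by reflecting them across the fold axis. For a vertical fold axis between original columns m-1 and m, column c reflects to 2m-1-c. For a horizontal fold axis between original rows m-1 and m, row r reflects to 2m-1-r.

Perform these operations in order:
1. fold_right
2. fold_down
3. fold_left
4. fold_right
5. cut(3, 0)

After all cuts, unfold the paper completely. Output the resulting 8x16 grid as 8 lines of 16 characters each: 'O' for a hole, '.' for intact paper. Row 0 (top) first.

Answer: .OO..OO..OO..OO.
................
................
................
................
................
................
.OO..OO..OO..OO.

Derivation:
Op 1 fold_right: fold axis v@8; visible region now rows[0,8) x cols[8,16) = 8x8
Op 2 fold_down: fold axis h@4; visible region now rows[4,8) x cols[8,16) = 4x8
Op 3 fold_left: fold axis v@12; visible region now rows[4,8) x cols[8,12) = 4x4
Op 4 fold_right: fold axis v@10; visible region now rows[4,8) x cols[10,12) = 4x2
Op 5 cut(3, 0): punch at orig (7,10); cuts so far [(7, 10)]; region rows[4,8) x cols[10,12) = 4x2
Unfold 1 (reflect across v@10): 2 holes -> [(7, 9), (7, 10)]
Unfold 2 (reflect across v@12): 4 holes -> [(7, 9), (7, 10), (7, 13), (7, 14)]
Unfold 3 (reflect across h@4): 8 holes -> [(0, 9), (0, 10), (0, 13), (0, 14), (7, 9), (7, 10), (7, 13), (7, 14)]
Unfold 4 (reflect across v@8): 16 holes -> [(0, 1), (0, 2), (0, 5), (0, 6), (0, 9), (0, 10), (0, 13), (0, 14), (7, 1), (7, 2), (7, 5), (7, 6), (7, 9), (7, 10), (7, 13), (7, 14)]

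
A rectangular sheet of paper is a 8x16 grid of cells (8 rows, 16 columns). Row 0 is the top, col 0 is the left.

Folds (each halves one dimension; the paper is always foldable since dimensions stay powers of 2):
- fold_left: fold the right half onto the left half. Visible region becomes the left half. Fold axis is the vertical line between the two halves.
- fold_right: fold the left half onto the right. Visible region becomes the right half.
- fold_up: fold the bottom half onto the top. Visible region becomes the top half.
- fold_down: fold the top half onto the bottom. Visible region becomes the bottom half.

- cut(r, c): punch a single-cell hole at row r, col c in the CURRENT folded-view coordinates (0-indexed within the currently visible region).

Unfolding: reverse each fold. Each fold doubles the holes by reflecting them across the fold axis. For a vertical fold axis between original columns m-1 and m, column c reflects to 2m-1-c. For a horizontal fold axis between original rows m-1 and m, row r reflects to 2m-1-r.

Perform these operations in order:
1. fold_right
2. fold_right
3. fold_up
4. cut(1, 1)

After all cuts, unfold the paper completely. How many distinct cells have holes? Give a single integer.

Answer: 8

Derivation:
Op 1 fold_right: fold axis v@8; visible region now rows[0,8) x cols[8,16) = 8x8
Op 2 fold_right: fold axis v@12; visible region now rows[0,8) x cols[12,16) = 8x4
Op 3 fold_up: fold axis h@4; visible region now rows[0,4) x cols[12,16) = 4x4
Op 4 cut(1, 1): punch at orig (1,13); cuts so far [(1, 13)]; region rows[0,4) x cols[12,16) = 4x4
Unfold 1 (reflect across h@4): 2 holes -> [(1, 13), (6, 13)]
Unfold 2 (reflect across v@12): 4 holes -> [(1, 10), (1, 13), (6, 10), (6, 13)]
Unfold 3 (reflect across v@8): 8 holes -> [(1, 2), (1, 5), (1, 10), (1, 13), (6, 2), (6, 5), (6, 10), (6, 13)]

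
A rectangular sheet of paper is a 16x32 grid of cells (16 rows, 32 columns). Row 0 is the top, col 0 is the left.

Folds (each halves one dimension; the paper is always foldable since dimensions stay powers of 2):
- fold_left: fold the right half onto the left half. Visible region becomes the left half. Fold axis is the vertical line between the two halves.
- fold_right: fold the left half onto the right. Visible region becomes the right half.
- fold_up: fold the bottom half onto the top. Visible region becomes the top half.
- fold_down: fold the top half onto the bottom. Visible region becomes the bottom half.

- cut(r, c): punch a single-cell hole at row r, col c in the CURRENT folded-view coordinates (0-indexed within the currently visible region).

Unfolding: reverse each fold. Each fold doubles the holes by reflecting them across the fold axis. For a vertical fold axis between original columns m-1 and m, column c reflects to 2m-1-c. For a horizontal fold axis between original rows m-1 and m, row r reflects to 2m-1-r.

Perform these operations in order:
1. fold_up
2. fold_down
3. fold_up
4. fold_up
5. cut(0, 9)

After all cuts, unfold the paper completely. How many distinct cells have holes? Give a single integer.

Op 1 fold_up: fold axis h@8; visible region now rows[0,8) x cols[0,32) = 8x32
Op 2 fold_down: fold axis h@4; visible region now rows[4,8) x cols[0,32) = 4x32
Op 3 fold_up: fold axis h@6; visible region now rows[4,6) x cols[0,32) = 2x32
Op 4 fold_up: fold axis h@5; visible region now rows[4,5) x cols[0,32) = 1x32
Op 5 cut(0, 9): punch at orig (4,9); cuts so far [(4, 9)]; region rows[4,5) x cols[0,32) = 1x32
Unfold 1 (reflect across h@5): 2 holes -> [(4, 9), (5, 9)]
Unfold 2 (reflect across h@6): 4 holes -> [(4, 9), (5, 9), (6, 9), (7, 9)]
Unfold 3 (reflect across h@4): 8 holes -> [(0, 9), (1, 9), (2, 9), (3, 9), (4, 9), (5, 9), (6, 9), (7, 9)]
Unfold 4 (reflect across h@8): 16 holes -> [(0, 9), (1, 9), (2, 9), (3, 9), (4, 9), (5, 9), (6, 9), (7, 9), (8, 9), (9, 9), (10, 9), (11, 9), (12, 9), (13, 9), (14, 9), (15, 9)]

Answer: 16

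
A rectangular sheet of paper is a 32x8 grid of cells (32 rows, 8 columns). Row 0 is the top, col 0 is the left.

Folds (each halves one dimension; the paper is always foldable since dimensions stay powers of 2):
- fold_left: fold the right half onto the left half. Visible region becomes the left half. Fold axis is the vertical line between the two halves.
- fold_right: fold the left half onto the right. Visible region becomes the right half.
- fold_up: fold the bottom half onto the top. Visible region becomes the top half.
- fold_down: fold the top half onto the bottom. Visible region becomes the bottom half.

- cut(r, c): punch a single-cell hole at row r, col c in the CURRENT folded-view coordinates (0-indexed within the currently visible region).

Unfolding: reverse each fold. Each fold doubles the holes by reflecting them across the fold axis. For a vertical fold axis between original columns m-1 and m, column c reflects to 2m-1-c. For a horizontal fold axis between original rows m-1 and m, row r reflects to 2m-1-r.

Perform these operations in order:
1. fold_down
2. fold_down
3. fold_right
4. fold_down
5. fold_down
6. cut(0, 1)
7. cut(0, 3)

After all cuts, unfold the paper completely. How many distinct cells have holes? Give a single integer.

Answer: 64

Derivation:
Op 1 fold_down: fold axis h@16; visible region now rows[16,32) x cols[0,8) = 16x8
Op 2 fold_down: fold axis h@24; visible region now rows[24,32) x cols[0,8) = 8x8
Op 3 fold_right: fold axis v@4; visible region now rows[24,32) x cols[4,8) = 8x4
Op 4 fold_down: fold axis h@28; visible region now rows[28,32) x cols[4,8) = 4x4
Op 5 fold_down: fold axis h@30; visible region now rows[30,32) x cols[4,8) = 2x4
Op 6 cut(0, 1): punch at orig (30,5); cuts so far [(30, 5)]; region rows[30,32) x cols[4,8) = 2x4
Op 7 cut(0, 3): punch at orig (30,7); cuts so far [(30, 5), (30, 7)]; region rows[30,32) x cols[4,8) = 2x4
Unfold 1 (reflect across h@30): 4 holes -> [(29, 5), (29, 7), (30, 5), (30, 7)]
Unfold 2 (reflect across h@28): 8 holes -> [(25, 5), (25, 7), (26, 5), (26, 7), (29, 5), (29, 7), (30, 5), (30, 7)]
Unfold 3 (reflect across v@4): 16 holes -> [(25, 0), (25, 2), (25, 5), (25, 7), (26, 0), (26, 2), (26, 5), (26, 7), (29, 0), (29, 2), (29, 5), (29, 7), (30, 0), (30, 2), (30, 5), (30, 7)]
Unfold 4 (reflect across h@24): 32 holes -> [(17, 0), (17, 2), (17, 5), (17, 7), (18, 0), (18, 2), (18, 5), (18, 7), (21, 0), (21, 2), (21, 5), (21, 7), (22, 0), (22, 2), (22, 5), (22, 7), (25, 0), (25, 2), (25, 5), (25, 7), (26, 0), (26, 2), (26, 5), (26, 7), (29, 0), (29, 2), (29, 5), (29, 7), (30, 0), (30, 2), (30, 5), (30, 7)]
Unfold 5 (reflect across h@16): 64 holes -> [(1, 0), (1, 2), (1, 5), (1, 7), (2, 0), (2, 2), (2, 5), (2, 7), (5, 0), (5, 2), (5, 5), (5, 7), (6, 0), (6, 2), (6, 5), (6, 7), (9, 0), (9, 2), (9, 5), (9, 7), (10, 0), (10, 2), (10, 5), (10, 7), (13, 0), (13, 2), (13, 5), (13, 7), (14, 0), (14, 2), (14, 5), (14, 7), (17, 0), (17, 2), (17, 5), (17, 7), (18, 0), (18, 2), (18, 5), (18, 7), (21, 0), (21, 2), (21, 5), (21, 7), (22, 0), (22, 2), (22, 5), (22, 7), (25, 0), (25, 2), (25, 5), (25, 7), (26, 0), (26, 2), (26, 5), (26, 7), (29, 0), (29, 2), (29, 5), (29, 7), (30, 0), (30, 2), (30, 5), (30, 7)]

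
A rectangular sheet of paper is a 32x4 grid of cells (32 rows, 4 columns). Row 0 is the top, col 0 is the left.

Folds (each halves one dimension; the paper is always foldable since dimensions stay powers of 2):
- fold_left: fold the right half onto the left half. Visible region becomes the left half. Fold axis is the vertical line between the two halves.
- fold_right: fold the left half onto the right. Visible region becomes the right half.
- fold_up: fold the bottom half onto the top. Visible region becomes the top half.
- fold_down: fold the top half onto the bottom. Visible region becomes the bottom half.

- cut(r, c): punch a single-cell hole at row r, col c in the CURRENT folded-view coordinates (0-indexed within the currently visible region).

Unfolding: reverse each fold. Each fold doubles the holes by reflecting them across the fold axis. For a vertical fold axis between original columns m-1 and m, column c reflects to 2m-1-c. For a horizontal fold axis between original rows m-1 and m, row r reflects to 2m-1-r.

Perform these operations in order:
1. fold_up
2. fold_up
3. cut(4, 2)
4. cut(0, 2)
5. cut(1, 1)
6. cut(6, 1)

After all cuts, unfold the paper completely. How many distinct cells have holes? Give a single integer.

Answer: 16

Derivation:
Op 1 fold_up: fold axis h@16; visible region now rows[0,16) x cols[0,4) = 16x4
Op 2 fold_up: fold axis h@8; visible region now rows[0,8) x cols[0,4) = 8x4
Op 3 cut(4, 2): punch at orig (4,2); cuts so far [(4, 2)]; region rows[0,8) x cols[0,4) = 8x4
Op 4 cut(0, 2): punch at orig (0,2); cuts so far [(0, 2), (4, 2)]; region rows[0,8) x cols[0,4) = 8x4
Op 5 cut(1, 1): punch at orig (1,1); cuts so far [(0, 2), (1, 1), (4, 2)]; region rows[0,8) x cols[0,4) = 8x4
Op 6 cut(6, 1): punch at orig (6,1); cuts so far [(0, 2), (1, 1), (4, 2), (6, 1)]; region rows[0,8) x cols[0,4) = 8x4
Unfold 1 (reflect across h@8): 8 holes -> [(0, 2), (1, 1), (4, 2), (6, 1), (9, 1), (11, 2), (14, 1), (15, 2)]
Unfold 2 (reflect across h@16): 16 holes -> [(0, 2), (1, 1), (4, 2), (6, 1), (9, 1), (11, 2), (14, 1), (15, 2), (16, 2), (17, 1), (20, 2), (22, 1), (25, 1), (27, 2), (30, 1), (31, 2)]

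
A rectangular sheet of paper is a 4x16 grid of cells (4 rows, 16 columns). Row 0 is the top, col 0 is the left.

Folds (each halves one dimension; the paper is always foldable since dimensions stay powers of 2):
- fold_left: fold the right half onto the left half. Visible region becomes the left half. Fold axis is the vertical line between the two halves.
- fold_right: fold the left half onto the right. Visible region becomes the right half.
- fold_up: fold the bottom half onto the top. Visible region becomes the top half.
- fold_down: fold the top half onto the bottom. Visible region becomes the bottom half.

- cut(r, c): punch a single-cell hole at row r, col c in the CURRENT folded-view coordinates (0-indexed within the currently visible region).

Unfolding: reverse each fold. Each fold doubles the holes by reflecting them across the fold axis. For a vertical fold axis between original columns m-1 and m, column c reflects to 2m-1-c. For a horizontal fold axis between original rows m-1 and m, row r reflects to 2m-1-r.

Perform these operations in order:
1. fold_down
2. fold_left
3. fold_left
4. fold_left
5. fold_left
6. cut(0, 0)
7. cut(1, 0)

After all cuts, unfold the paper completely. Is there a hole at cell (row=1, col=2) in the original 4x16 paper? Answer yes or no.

Op 1 fold_down: fold axis h@2; visible region now rows[2,4) x cols[0,16) = 2x16
Op 2 fold_left: fold axis v@8; visible region now rows[2,4) x cols[0,8) = 2x8
Op 3 fold_left: fold axis v@4; visible region now rows[2,4) x cols[0,4) = 2x4
Op 4 fold_left: fold axis v@2; visible region now rows[2,4) x cols[0,2) = 2x2
Op 5 fold_left: fold axis v@1; visible region now rows[2,4) x cols[0,1) = 2x1
Op 6 cut(0, 0): punch at orig (2,0); cuts so far [(2, 0)]; region rows[2,4) x cols[0,1) = 2x1
Op 7 cut(1, 0): punch at orig (3,0); cuts so far [(2, 0), (3, 0)]; region rows[2,4) x cols[0,1) = 2x1
Unfold 1 (reflect across v@1): 4 holes -> [(2, 0), (2, 1), (3, 0), (3, 1)]
Unfold 2 (reflect across v@2): 8 holes -> [(2, 0), (2, 1), (2, 2), (2, 3), (3, 0), (3, 1), (3, 2), (3, 3)]
Unfold 3 (reflect across v@4): 16 holes -> [(2, 0), (2, 1), (2, 2), (2, 3), (2, 4), (2, 5), (2, 6), (2, 7), (3, 0), (3, 1), (3, 2), (3, 3), (3, 4), (3, 5), (3, 6), (3, 7)]
Unfold 4 (reflect across v@8): 32 holes -> [(2, 0), (2, 1), (2, 2), (2, 3), (2, 4), (2, 5), (2, 6), (2, 7), (2, 8), (2, 9), (2, 10), (2, 11), (2, 12), (2, 13), (2, 14), (2, 15), (3, 0), (3, 1), (3, 2), (3, 3), (3, 4), (3, 5), (3, 6), (3, 7), (3, 8), (3, 9), (3, 10), (3, 11), (3, 12), (3, 13), (3, 14), (3, 15)]
Unfold 5 (reflect across h@2): 64 holes -> [(0, 0), (0, 1), (0, 2), (0, 3), (0, 4), (0, 5), (0, 6), (0, 7), (0, 8), (0, 9), (0, 10), (0, 11), (0, 12), (0, 13), (0, 14), (0, 15), (1, 0), (1, 1), (1, 2), (1, 3), (1, 4), (1, 5), (1, 6), (1, 7), (1, 8), (1, 9), (1, 10), (1, 11), (1, 12), (1, 13), (1, 14), (1, 15), (2, 0), (2, 1), (2, 2), (2, 3), (2, 4), (2, 5), (2, 6), (2, 7), (2, 8), (2, 9), (2, 10), (2, 11), (2, 12), (2, 13), (2, 14), (2, 15), (3, 0), (3, 1), (3, 2), (3, 3), (3, 4), (3, 5), (3, 6), (3, 7), (3, 8), (3, 9), (3, 10), (3, 11), (3, 12), (3, 13), (3, 14), (3, 15)]
Holes: [(0, 0), (0, 1), (0, 2), (0, 3), (0, 4), (0, 5), (0, 6), (0, 7), (0, 8), (0, 9), (0, 10), (0, 11), (0, 12), (0, 13), (0, 14), (0, 15), (1, 0), (1, 1), (1, 2), (1, 3), (1, 4), (1, 5), (1, 6), (1, 7), (1, 8), (1, 9), (1, 10), (1, 11), (1, 12), (1, 13), (1, 14), (1, 15), (2, 0), (2, 1), (2, 2), (2, 3), (2, 4), (2, 5), (2, 6), (2, 7), (2, 8), (2, 9), (2, 10), (2, 11), (2, 12), (2, 13), (2, 14), (2, 15), (3, 0), (3, 1), (3, 2), (3, 3), (3, 4), (3, 5), (3, 6), (3, 7), (3, 8), (3, 9), (3, 10), (3, 11), (3, 12), (3, 13), (3, 14), (3, 15)]

Answer: yes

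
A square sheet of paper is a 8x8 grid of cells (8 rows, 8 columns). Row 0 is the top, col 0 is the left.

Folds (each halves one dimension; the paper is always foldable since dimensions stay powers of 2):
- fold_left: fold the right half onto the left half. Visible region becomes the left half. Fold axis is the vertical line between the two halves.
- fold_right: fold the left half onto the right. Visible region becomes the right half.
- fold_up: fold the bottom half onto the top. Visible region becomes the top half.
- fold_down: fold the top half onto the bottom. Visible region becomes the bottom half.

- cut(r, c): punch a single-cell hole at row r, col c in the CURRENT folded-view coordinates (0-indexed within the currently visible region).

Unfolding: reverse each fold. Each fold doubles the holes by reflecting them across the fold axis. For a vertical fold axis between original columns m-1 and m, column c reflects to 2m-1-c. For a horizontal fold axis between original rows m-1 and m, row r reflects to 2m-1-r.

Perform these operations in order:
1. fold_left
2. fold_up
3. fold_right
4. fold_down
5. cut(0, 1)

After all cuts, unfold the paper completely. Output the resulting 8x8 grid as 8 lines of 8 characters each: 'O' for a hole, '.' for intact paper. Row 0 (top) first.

Op 1 fold_left: fold axis v@4; visible region now rows[0,8) x cols[0,4) = 8x4
Op 2 fold_up: fold axis h@4; visible region now rows[0,4) x cols[0,4) = 4x4
Op 3 fold_right: fold axis v@2; visible region now rows[0,4) x cols[2,4) = 4x2
Op 4 fold_down: fold axis h@2; visible region now rows[2,4) x cols[2,4) = 2x2
Op 5 cut(0, 1): punch at orig (2,3); cuts so far [(2, 3)]; region rows[2,4) x cols[2,4) = 2x2
Unfold 1 (reflect across h@2): 2 holes -> [(1, 3), (2, 3)]
Unfold 2 (reflect across v@2): 4 holes -> [(1, 0), (1, 3), (2, 0), (2, 3)]
Unfold 3 (reflect across h@4): 8 holes -> [(1, 0), (1, 3), (2, 0), (2, 3), (5, 0), (5, 3), (6, 0), (6, 3)]
Unfold 4 (reflect across v@4): 16 holes -> [(1, 0), (1, 3), (1, 4), (1, 7), (2, 0), (2, 3), (2, 4), (2, 7), (5, 0), (5, 3), (5, 4), (5, 7), (6, 0), (6, 3), (6, 4), (6, 7)]

Answer: ........
O..OO..O
O..OO..O
........
........
O..OO..O
O..OO..O
........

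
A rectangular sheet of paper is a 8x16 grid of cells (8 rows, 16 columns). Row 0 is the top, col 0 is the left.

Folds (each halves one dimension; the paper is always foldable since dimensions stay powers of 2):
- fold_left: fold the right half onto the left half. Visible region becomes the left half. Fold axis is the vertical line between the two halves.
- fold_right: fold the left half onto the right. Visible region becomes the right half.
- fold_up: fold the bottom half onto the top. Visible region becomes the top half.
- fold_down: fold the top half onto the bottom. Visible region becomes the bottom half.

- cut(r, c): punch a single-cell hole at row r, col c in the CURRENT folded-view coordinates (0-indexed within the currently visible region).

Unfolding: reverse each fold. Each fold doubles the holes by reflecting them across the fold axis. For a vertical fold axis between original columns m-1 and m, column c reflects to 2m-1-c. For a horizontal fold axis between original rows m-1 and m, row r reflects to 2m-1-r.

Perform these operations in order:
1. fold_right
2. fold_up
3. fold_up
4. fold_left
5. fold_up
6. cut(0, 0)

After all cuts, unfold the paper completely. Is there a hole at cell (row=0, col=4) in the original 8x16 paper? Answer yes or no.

Op 1 fold_right: fold axis v@8; visible region now rows[0,8) x cols[8,16) = 8x8
Op 2 fold_up: fold axis h@4; visible region now rows[0,4) x cols[8,16) = 4x8
Op 3 fold_up: fold axis h@2; visible region now rows[0,2) x cols[8,16) = 2x8
Op 4 fold_left: fold axis v@12; visible region now rows[0,2) x cols[8,12) = 2x4
Op 5 fold_up: fold axis h@1; visible region now rows[0,1) x cols[8,12) = 1x4
Op 6 cut(0, 0): punch at orig (0,8); cuts so far [(0, 8)]; region rows[0,1) x cols[8,12) = 1x4
Unfold 1 (reflect across h@1): 2 holes -> [(0, 8), (1, 8)]
Unfold 2 (reflect across v@12): 4 holes -> [(0, 8), (0, 15), (1, 8), (1, 15)]
Unfold 3 (reflect across h@2): 8 holes -> [(0, 8), (0, 15), (1, 8), (1, 15), (2, 8), (2, 15), (3, 8), (3, 15)]
Unfold 4 (reflect across h@4): 16 holes -> [(0, 8), (0, 15), (1, 8), (1, 15), (2, 8), (2, 15), (3, 8), (3, 15), (4, 8), (4, 15), (5, 8), (5, 15), (6, 8), (6, 15), (7, 8), (7, 15)]
Unfold 5 (reflect across v@8): 32 holes -> [(0, 0), (0, 7), (0, 8), (0, 15), (1, 0), (1, 7), (1, 8), (1, 15), (2, 0), (2, 7), (2, 8), (2, 15), (3, 0), (3, 7), (3, 8), (3, 15), (4, 0), (4, 7), (4, 8), (4, 15), (5, 0), (5, 7), (5, 8), (5, 15), (6, 0), (6, 7), (6, 8), (6, 15), (7, 0), (7, 7), (7, 8), (7, 15)]
Holes: [(0, 0), (0, 7), (0, 8), (0, 15), (1, 0), (1, 7), (1, 8), (1, 15), (2, 0), (2, 7), (2, 8), (2, 15), (3, 0), (3, 7), (3, 8), (3, 15), (4, 0), (4, 7), (4, 8), (4, 15), (5, 0), (5, 7), (5, 8), (5, 15), (6, 0), (6, 7), (6, 8), (6, 15), (7, 0), (7, 7), (7, 8), (7, 15)]

Answer: no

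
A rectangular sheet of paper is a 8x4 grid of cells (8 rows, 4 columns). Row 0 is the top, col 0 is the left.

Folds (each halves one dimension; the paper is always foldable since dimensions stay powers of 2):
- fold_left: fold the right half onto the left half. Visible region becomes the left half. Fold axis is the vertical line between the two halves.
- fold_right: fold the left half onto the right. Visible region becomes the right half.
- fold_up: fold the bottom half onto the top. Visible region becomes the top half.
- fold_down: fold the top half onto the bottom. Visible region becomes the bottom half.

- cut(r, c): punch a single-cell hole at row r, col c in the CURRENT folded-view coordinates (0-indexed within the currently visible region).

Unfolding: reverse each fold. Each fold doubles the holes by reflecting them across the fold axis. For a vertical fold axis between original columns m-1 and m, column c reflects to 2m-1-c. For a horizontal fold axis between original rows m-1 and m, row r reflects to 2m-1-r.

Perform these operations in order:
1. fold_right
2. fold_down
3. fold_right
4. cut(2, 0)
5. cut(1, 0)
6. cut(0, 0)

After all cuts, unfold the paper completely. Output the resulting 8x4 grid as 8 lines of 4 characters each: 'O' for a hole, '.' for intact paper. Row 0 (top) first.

Op 1 fold_right: fold axis v@2; visible region now rows[0,8) x cols[2,4) = 8x2
Op 2 fold_down: fold axis h@4; visible region now rows[4,8) x cols[2,4) = 4x2
Op 3 fold_right: fold axis v@3; visible region now rows[4,8) x cols[3,4) = 4x1
Op 4 cut(2, 0): punch at orig (6,3); cuts so far [(6, 3)]; region rows[4,8) x cols[3,4) = 4x1
Op 5 cut(1, 0): punch at orig (5,3); cuts so far [(5, 3), (6, 3)]; region rows[4,8) x cols[3,4) = 4x1
Op 6 cut(0, 0): punch at orig (4,3); cuts so far [(4, 3), (5, 3), (6, 3)]; region rows[4,8) x cols[3,4) = 4x1
Unfold 1 (reflect across v@3): 6 holes -> [(4, 2), (4, 3), (5, 2), (5, 3), (6, 2), (6, 3)]
Unfold 2 (reflect across h@4): 12 holes -> [(1, 2), (1, 3), (2, 2), (2, 3), (3, 2), (3, 3), (4, 2), (4, 3), (5, 2), (5, 3), (6, 2), (6, 3)]
Unfold 3 (reflect across v@2): 24 holes -> [(1, 0), (1, 1), (1, 2), (1, 3), (2, 0), (2, 1), (2, 2), (2, 3), (3, 0), (3, 1), (3, 2), (3, 3), (4, 0), (4, 1), (4, 2), (4, 3), (5, 0), (5, 1), (5, 2), (5, 3), (6, 0), (6, 1), (6, 2), (6, 3)]

Answer: ....
OOOO
OOOO
OOOO
OOOO
OOOO
OOOO
....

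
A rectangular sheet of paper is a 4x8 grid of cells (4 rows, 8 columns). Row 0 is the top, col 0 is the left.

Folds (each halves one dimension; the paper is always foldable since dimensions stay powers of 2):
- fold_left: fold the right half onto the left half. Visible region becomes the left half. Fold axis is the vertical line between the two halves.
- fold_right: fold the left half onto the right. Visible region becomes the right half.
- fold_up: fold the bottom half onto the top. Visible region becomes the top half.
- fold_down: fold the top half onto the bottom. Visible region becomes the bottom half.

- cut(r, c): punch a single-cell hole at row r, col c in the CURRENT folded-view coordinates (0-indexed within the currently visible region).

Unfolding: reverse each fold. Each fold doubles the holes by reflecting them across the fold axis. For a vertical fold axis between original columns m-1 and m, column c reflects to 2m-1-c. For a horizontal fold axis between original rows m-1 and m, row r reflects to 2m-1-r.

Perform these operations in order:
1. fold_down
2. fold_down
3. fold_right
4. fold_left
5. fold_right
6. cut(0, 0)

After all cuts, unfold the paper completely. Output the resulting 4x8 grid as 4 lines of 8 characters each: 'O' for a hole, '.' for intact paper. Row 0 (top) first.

Op 1 fold_down: fold axis h@2; visible region now rows[2,4) x cols[0,8) = 2x8
Op 2 fold_down: fold axis h@3; visible region now rows[3,4) x cols[0,8) = 1x8
Op 3 fold_right: fold axis v@4; visible region now rows[3,4) x cols[4,8) = 1x4
Op 4 fold_left: fold axis v@6; visible region now rows[3,4) x cols[4,6) = 1x2
Op 5 fold_right: fold axis v@5; visible region now rows[3,4) x cols[5,6) = 1x1
Op 6 cut(0, 0): punch at orig (3,5); cuts so far [(3, 5)]; region rows[3,4) x cols[5,6) = 1x1
Unfold 1 (reflect across v@5): 2 holes -> [(3, 4), (3, 5)]
Unfold 2 (reflect across v@6): 4 holes -> [(3, 4), (3, 5), (3, 6), (3, 7)]
Unfold 3 (reflect across v@4): 8 holes -> [(3, 0), (3, 1), (3, 2), (3, 3), (3, 4), (3, 5), (3, 6), (3, 7)]
Unfold 4 (reflect across h@3): 16 holes -> [(2, 0), (2, 1), (2, 2), (2, 3), (2, 4), (2, 5), (2, 6), (2, 7), (3, 0), (3, 1), (3, 2), (3, 3), (3, 4), (3, 5), (3, 6), (3, 7)]
Unfold 5 (reflect across h@2): 32 holes -> [(0, 0), (0, 1), (0, 2), (0, 3), (0, 4), (0, 5), (0, 6), (0, 7), (1, 0), (1, 1), (1, 2), (1, 3), (1, 4), (1, 5), (1, 6), (1, 7), (2, 0), (2, 1), (2, 2), (2, 3), (2, 4), (2, 5), (2, 6), (2, 7), (3, 0), (3, 1), (3, 2), (3, 3), (3, 4), (3, 5), (3, 6), (3, 7)]

Answer: OOOOOOOO
OOOOOOOO
OOOOOOOO
OOOOOOOO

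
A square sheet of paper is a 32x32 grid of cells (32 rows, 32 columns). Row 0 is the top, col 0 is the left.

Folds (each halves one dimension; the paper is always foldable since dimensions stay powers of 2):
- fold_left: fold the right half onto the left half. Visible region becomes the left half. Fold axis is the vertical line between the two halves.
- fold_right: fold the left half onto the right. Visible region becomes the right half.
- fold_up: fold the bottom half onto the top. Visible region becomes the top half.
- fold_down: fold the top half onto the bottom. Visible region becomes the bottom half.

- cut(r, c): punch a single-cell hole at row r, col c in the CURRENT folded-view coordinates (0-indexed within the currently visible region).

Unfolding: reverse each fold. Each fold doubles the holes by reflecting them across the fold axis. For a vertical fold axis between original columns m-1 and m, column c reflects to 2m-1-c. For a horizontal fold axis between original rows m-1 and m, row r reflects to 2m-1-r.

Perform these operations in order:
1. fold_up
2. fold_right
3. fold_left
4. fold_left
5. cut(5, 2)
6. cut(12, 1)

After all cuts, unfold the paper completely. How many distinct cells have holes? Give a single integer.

Answer: 32

Derivation:
Op 1 fold_up: fold axis h@16; visible region now rows[0,16) x cols[0,32) = 16x32
Op 2 fold_right: fold axis v@16; visible region now rows[0,16) x cols[16,32) = 16x16
Op 3 fold_left: fold axis v@24; visible region now rows[0,16) x cols[16,24) = 16x8
Op 4 fold_left: fold axis v@20; visible region now rows[0,16) x cols[16,20) = 16x4
Op 5 cut(5, 2): punch at orig (5,18); cuts so far [(5, 18)]; region rows[0,16) x cols[16,20) = 16x4
Op 6 cut(12, 1): punch at orig (12,17); cuts so far [(5, 18), (12, 17)]; region rows[0,16) x cols[16,20) = 16x4
Unfold 1 (reflect across v@20): 4 holes -> [(5, 18), (5, 21), (12, 17), (12, 22)]
Unfold 2 (reflect across v@24): 8 holes -> [(5, 18), (5, 21), (5, 26), (5, 29), (12, 17), (12, 22), (12, 25), (12, 30)]
Unfold 3 (reflect across v@16): 16 holes -> [(5, 2), (5, 5), (5, 10), (5, 13), (5, 18), (5, 21), (5, 26), (5, 29), (12, 1), (12, 6), (12, 9), (12, 14), (12, 17), (12, 22), (12, 25), (12, 30)]
Unfold 4 (reflect across h@16): 32 holes -> [(5, 2), (5, 5), (5, 10), (5, 13), (5, 18), (5, 21), (5, 26), (5, 29), (12, 1), (12, 6), (12, 9), (12, 14), (12, 17), (12, 22), (12, 25), (12, 30), (19, 1), (19, 6), (19, 9), (19, 14), (19, 17), (19, 22), (19, 25), (19, 30), (26, 2), (26, 5), (26, 10), (26, 13), (26, 18), (26, 21), (26, 26), (26, 29)]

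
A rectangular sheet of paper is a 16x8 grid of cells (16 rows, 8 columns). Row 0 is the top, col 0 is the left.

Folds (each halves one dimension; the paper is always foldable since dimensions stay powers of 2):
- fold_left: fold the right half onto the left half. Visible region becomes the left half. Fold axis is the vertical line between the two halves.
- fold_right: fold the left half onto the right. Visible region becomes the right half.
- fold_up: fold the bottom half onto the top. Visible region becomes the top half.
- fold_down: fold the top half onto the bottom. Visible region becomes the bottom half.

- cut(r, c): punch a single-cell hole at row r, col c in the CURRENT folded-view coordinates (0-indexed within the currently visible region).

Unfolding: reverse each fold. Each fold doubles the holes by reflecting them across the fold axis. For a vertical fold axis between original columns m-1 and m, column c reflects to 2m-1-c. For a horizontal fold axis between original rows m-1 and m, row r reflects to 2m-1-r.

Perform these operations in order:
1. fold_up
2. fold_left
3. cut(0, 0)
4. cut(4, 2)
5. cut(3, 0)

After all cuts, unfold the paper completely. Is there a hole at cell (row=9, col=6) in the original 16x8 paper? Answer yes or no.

Answer: no

Derivation:
Op 1 fold_up: fold axis h@8; visible region now rows[0,8) x cols[0,8) = 8x8
Op 2 fold_left: fold axis v@4; visible region now rows[0,8) x cols[0,4) = 8x4
Op 3 cut(0, 0): punch at orig (0,0); cuts so far [(0, 0)]; region rows[0,8) x cols[0,4) = 8x4
Op 4 cut(4, 2): punch at orig (4,2); cuts so far [(0, 0), (4, 2)]; region rows[0,8) x cols[0,4) = 8x4
Op 5 cut(3, 0): punch at orig (3,0); cuts so far [(0, 0), (3, 0), (4, 2)]; region rows[0,8) x cols[0,4) = 8x4
Unfold 1 (reflect across v@4): 6 holes -> [(0, 0), (0, 7), (3, 0), (3, 7), (4, 2), (4, 5)]
Unfold 2 (reflect across h@8): 12 holes -> [(0, 0), (0, 7), (3, 0), (3, 7), (4, 2), (4, 5), (11, 2), (11, 5), (12, 0), (12, 7), (15, 0), (15, 7)]
Holes: [(0, 0), (0, 7), (3, 0), (3, 7), (4, 2), (4, 5), (11, 2), (11, 5), (12, 0), (12, 7), (15, 0), (15, 7)]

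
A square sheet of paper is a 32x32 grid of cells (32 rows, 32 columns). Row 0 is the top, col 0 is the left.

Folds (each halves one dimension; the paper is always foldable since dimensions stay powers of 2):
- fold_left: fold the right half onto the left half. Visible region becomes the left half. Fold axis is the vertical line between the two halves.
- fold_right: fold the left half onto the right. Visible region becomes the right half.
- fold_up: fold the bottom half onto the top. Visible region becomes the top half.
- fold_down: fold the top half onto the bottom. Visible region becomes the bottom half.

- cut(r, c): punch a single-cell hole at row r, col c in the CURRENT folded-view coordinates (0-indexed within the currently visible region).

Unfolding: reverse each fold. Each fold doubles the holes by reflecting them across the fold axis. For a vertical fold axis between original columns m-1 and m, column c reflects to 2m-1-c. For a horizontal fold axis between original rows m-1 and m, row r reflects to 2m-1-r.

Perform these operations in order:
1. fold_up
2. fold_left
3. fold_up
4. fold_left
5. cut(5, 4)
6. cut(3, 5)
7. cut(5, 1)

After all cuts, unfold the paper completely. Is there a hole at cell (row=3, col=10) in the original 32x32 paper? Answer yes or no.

Answer: yes

Derivation:
Op 1 fold_up: fold axis h@16; visible region now rows[0,16) x cols[0,32) = 16x32
Op 2 fold_left: fold axis v@16; visible region now rows[0,16) x cols[0,16) = 16x16
Op 3 fold_up: fold axis h@8; visible region now rows[0,8) x cols[0,16) = 8x16
Op 4 fold_left: fold axis v@8; visible region now rows[0,8) x cols[0,8) = 8x8
Op 5 cut(5, 4): punch at orig (5,4); cuts so far [(5, 4)]; region rows[0,8) x cols[0,8) = 8x8
Op 6 cut(3, 5): punch at orig (3,5); cuts so far [(3, 5), (5, 4)]; region rows[0,8) x cols[0,8) = 8x8
Op 7 cut(5, 1): punch at orig (5,1); cuts so far [(3, 5), (5, 1), (5, 4)]; region rows[0,8) x cols[0,8) = 8x8
Unfold 1 (reflect across v@8): 6 holes -> [(3, 5), (3, 10), (5, 1), (5, 4), (5, 11), (5, 14)]
Unfold 2 (reflect across h@8): 12 holes -> [(3, 5), (3, 10), (5, 1), (5, 4), (5, 11), (5, 14), (10, 1), (10, 4), (10, 11), (10, 14), (12, 5), (12, 10)]
Unfold 3 (reflect across v@16): 24 holes -> [(3, 5), (3, 10), (3, 21), (3, 26), (5, 1), (5, 4), (5, 11), (5, 14), (5, 17), (5, 20), (5, 27), (5, 30), (10, 1), (10, 4), (10, 11), (10, 14), (10, 17), (10, 20), (10, 27), (10, 30), (12, 5), (12, 10), (12, 21), (12, 26)]
Unfold 4 (reflect across h@16): 48 holes -> [(3, 5), (3, 10), (3, 21), (3, 26), (5, 1), (5, 4), (5, 11), (5, 14), (5, 17), (5, 20), (5, 27), (5, 30), (10, 1), (10, 4), (10, 11), (10, 14), (10, 17), (10, 20), (10, 27), (10, 30), (12, 5), (12, 10), (12, 21), (12, 26), (19, 5), (19, 10), (19, 21), (19, 26), (21, 1), (21, 4), (21, 11), (21, 14), (21, 17), (21, 20), (21, 27), (21, 30), (26, 1), (26, 4), (26, 11), (26, 14), (26, 17), (26, 20), (26, 27), (26, 30), (28, 5), (28, 10), (28, 21), (28, 26)]
Holes: [(3, 5), (3, 10), (3, 21), (3, 26), (5, 1), (5, 4), (5, 11), (5, 14), (5, 17), (5, 20), (5, 27), (5, 30), (10, 1), (10, 4), (10, 11), (10, 14), (10, 17), (10, 20), (10, 27), (10, 30), (12, 5), (12, 10), (12, 21), (12, 26), (19, 5), (19, 10), (19, 21), (19, 26), (21, 1), (21, 4), (21, 11), (21, 14), (21, 17), (21, 20), (21, 27), (21, 30), (26, 1), (26, 4), (26, 11), (26, 14), (26, 17), (26, 20), (26, 27), (26, 30), (28, 5), (28, 10), (28, 21), (28, 26)]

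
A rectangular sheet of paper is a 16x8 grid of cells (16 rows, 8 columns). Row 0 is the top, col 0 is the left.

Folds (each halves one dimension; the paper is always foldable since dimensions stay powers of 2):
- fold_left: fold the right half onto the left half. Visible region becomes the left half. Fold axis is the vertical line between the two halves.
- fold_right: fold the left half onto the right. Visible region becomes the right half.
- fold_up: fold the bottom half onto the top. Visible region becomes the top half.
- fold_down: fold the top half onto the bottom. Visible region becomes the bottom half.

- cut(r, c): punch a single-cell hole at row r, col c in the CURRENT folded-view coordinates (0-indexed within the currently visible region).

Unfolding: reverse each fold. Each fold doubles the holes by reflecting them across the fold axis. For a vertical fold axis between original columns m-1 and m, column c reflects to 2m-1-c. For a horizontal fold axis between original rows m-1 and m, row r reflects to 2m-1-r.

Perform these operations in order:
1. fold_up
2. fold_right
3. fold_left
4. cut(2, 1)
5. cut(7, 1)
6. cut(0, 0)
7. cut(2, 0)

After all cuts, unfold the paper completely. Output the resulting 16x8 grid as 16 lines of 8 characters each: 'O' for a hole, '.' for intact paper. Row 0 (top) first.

Op 1 fold_up: fold axis h@8; visible region now rows[0,8) x cols[0,8) = 8x8
Op 2 fold_right: fold axis v@4; visible region now rows[0,8) x cols[4,8) = 8x4
Op 3 fold_left: fold axis v@6; visible region now rows[0,8) x cols[4,6) = 8x2
Op 4 cut(2, 1): punch at orig (2,5); cuts so far [(2, 5)]; region rows[0,8) x cols[4,6) = 8x2
Op 5 cut(7, 1): punch at orig (7,5); cuts so far [(2, 5), (7, 5)]; region rows[0,8) x cols[4,6) = 8x2
Op 6 cut(0, 0): punch at orig (0,4); cuts so far [(0, 4), (2, 5), (7, 5)]; region rows[0,8) x cols[4,6) = 8x2
Op 7 cut(2, 0): punch at orig (2,4); cuts so far [(0, 4), (2, 4), (2, 5), (7, 5)]; region rows[0,8) x cols[4,6) = 8x2
Unfold 1 (reflect across v@6): 8 holes -> [(0, 4), (0, 7), (2, 4), (2, 5), (2, 6), (2, 7), (7, 5), (7, 6)]
Unfold 2 (reflect across v@4): 16 holes -> [(0, 0), (0, 3), (0, 4), (0, 7), (2, 0), (2, 1), (2, 2), (2, 3), (2, 4), (2, 5), (2, 6), (2, 7), (7, 1), (7, 2), (7, 5), (7, 6)]
Unfold 3 (reflect across h@8): 32 holes -> [(0, 0), (0, 3), (0, 4), (0, 7), (2, 0), (2, 1), (2, 2), (2, 3), (2, 4), (2, 5), (2, 6), (2, 7), (7, 1), (7, 2), (7, 5), (7, 6), (8, 1), (8, 2), (8, 5), (8, 6), (13, 0), (13, 1), (13, 2), (13, 3), (13, 4), (13, 5), (13, 6), (13, 7), (15, 0), (15, 3), (15, 4), (15, 7)]

Answer: O..OO..O
........
OOOOOOOO
........
........
........
........
.OO..OO.
.OO..OO.
........
........
........
........
OOOOOOOO
........
O..OO..O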